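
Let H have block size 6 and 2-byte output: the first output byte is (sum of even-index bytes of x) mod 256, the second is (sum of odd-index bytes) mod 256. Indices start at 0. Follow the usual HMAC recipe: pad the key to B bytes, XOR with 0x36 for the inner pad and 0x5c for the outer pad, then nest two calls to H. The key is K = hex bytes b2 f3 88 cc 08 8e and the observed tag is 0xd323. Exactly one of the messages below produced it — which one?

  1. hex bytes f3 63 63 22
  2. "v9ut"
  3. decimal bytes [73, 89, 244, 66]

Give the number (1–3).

3

Key hex bytes b2 f3 88 cc 08 8e is exactly B = 6 bytes: K' = b2 f3 88 cc 08 8e.
K' ⊕ ipad = 84 c5 be fa 3e b8; K' ⊕ opad = ee af d4 90 54 d2.
m1: inner = H(84 c5 be fa 3e b8 f3 63 63 22) = d6 fc; tag = H(ee af d4 90 54 d2 d6 fc) = ec0d
m2: inner = H(84 c5 be fa 3e b8 76 39 75 74) = 6b 24; tag = H(ee af d4 90 54 d2 6b 24) = 8135
m3: inner = H(84 c5 be fa 3e b8 49 59 f4 42) = bd 12; tag = H(ee af d4 90 54 d2 bd 12) = d323 ← matches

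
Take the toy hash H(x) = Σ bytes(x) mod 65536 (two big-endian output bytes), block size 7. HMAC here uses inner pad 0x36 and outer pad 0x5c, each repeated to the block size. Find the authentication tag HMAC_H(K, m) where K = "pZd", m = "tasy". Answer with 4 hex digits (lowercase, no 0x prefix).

027a

Key "pZd" = 70 5a 64 is 3 bytes ≤ B = 7; zero-pad to 7 bytes: K' = 70 5a 64 00 00 00 00.
K' ⊕ ipad = 46 6c 52 36 36 36 36.  K' ⊕ opad = 2c 06 38 5c 5c 5c 5c.
Inner input = (K'⊕ipad) ∥ m = 46 6c 52 36 36 36 36 ∥ 74 61 73 79.
Inner hash: sum = 70+108+82+54+54+54+54+116+97+115+121 = 925 → 03 9d.
Outer input = (K'⊕opad) ∥ inner = 2c 06 38 5c 5c 5c 5c ∥ 03 9d.
Outer hash (tag): sum = 44+6+56+92+92+92+92+3+157 = 634 → 02 7a.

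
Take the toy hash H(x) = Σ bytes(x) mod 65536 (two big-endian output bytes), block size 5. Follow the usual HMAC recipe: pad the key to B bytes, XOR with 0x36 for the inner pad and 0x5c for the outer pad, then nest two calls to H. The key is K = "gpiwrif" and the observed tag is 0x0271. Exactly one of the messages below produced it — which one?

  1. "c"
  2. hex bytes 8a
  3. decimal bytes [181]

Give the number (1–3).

3

Key "gpiwrif" = 67 70 69 77 72 69 66 is 7 bytes > B = 5, so hash it first: H(key) = 02 f8, then zero-pad to 5 bytes: K' = 02 f8 00 00 00.
K' ⊕ ipad = 34 ce 36 36 36; K' ⊕ opad = 5e a4 5c 5c 5c.
m1: inner = H(34 ce 36 36 36 63) = 02 07; tag = H(5e a4 5c 5c 5c 02 07) = 021f
m2: inner = H(34 ce 36 36 36 8a) = 02 2e; tag = H(5e a4 5c 5c 5c 02 2e) = 0246
m3: inner = H(34 ce 36 36 36 b5) = 02 59; tag = H(5e a4 5c 5c 5c 02 59) = 0271 ← matches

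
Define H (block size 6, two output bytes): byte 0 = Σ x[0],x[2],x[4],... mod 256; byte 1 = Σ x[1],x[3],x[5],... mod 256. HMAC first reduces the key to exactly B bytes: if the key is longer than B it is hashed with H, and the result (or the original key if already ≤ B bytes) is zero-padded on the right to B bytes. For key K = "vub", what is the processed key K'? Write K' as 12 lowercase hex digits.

767562000000

Key "vub" = 76 75 62 is 3 bytes ≤ B = 6; zero-pad to 6 bytes: K' = 76 75 62 00 00 00.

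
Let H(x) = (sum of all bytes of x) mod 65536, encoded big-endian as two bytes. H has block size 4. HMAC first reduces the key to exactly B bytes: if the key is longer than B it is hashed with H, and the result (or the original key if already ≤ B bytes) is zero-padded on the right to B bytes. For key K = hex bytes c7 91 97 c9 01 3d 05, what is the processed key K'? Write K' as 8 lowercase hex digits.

02fb0000

|K| = 7 > B = 4, so first hash the key.
H(K): sum = 199+145+151+201+1+61+5 = 763 → 02 fb.
Zero-pad H(K) = 02 fb to 4 bytes: K' = 02 fb 00 00.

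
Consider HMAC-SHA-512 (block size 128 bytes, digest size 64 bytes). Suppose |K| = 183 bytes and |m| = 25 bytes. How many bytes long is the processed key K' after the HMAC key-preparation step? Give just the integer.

128

Key is 183 > 128 bytes, so it is hashed to 64 bytes then zero-padded to 128: |K'| = 128.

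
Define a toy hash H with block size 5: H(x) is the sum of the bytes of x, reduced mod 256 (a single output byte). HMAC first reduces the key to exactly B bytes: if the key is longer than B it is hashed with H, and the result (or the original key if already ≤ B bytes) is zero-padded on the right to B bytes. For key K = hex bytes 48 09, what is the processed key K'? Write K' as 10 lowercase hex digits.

4809000000

Key hex bytes 48 09 is 2 bytes ≤ B = 5; zero-pad to 5 bytes: K' = 48 09 00 00 00.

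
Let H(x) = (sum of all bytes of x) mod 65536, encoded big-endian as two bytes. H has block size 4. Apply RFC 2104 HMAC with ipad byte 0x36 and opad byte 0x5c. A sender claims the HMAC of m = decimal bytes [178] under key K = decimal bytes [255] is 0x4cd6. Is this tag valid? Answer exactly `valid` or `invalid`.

Key decimal bytes [255] = ff is 1 byte ≤ B = 4; zero-pad to 4 bytes: K' = ff 00 00 00.
K' ⊕ ipad = c9 36 36 36; K' ⊕ opad = a3 5c 5c 5c.
Inner hash: sum = 201+54+54+54+178 = 541 → 02 1d.
Outer hash (recomputed tag): sum = 163+92+92+92+2+29 = 470 → 01 d6.
Recomputed tag = 01d6; claimed = 4cd6 → mismatch.

invalid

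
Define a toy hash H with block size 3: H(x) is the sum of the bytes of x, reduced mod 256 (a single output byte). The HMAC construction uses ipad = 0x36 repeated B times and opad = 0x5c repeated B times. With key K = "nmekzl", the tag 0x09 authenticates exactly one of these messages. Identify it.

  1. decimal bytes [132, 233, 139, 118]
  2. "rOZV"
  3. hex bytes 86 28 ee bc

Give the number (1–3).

Key "nmekzl" = 6e 6d 65 6b 7a 6c is 6 bytes > B = 3, so hash it first: H(key) = 91, then zero-pad to 3 bytes: K' = 91 00 00.
K' ⊕ ipad = a7 36 36; K' ⊕ opad = cd 5c 5c.
m1: inner = H(a7 36 36 84 e9 8b 76) = 81; tag = H(cd 5c 5c 81) = 06
m2: inner = H(a7 36 36 72 4f 5a 56) = 84; tag = H(cd 5c 5c 84) = 09 ← matches
m3: inner = H(a7 36 36 86 28 ee bc) = 6b; tag = H(cd 5c 5c 6b) = f0

2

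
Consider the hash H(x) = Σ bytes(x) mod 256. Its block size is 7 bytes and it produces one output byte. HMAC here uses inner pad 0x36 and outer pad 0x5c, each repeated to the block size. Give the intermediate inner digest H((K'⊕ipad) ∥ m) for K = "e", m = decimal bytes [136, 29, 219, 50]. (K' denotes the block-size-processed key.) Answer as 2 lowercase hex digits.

49

Key "e" = 65 is 1 byte ≤ B = 7; zero-pad to 7 bytes: K' = 65 00 00 00 00 00 00.
K' ⊕ ipad = 53 36 36 36 36 36 36.
Inner input = 53 36 36 36 36 36 36 ∥ 88 1d db 32.
Inner hash: sum = 83+54+54+54+54+54+54+136+29+219+50 = 841; mod 256 = 73 → 49.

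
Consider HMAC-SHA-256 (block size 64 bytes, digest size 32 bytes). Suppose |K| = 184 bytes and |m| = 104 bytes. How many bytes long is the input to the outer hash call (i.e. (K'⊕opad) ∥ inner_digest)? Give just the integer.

96

Key is 184 > 64 bytes, so it is hashed to 32 bytes then zero-padded to 64: |K'| = 64.
Outer input = (K'⊕opad) ∥ H(inner) → 64 + 32 = 96 bytes.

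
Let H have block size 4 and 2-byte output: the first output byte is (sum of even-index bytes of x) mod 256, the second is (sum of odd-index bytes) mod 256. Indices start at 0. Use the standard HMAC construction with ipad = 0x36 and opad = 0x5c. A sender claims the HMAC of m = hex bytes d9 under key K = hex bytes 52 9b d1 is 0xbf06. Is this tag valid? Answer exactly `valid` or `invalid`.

Key hex bytes 52 9b d1 is 3 bytes ≤ B = 4; zero-pad to 4 bytes: K' = 52 9b d1 00.
K' ⊕ ipad = 64 ad e7 36; K' ⊕ opad = 0e c7 8d 5c.
Inner hash: even-index sum = 548 mod 256 = 36; odd-index sum = 227 mod 256 = 227 → 24 e3.
Outer hash (recomputed tag): even-index sum = 191 mod 256 = 191; odd-index sum = 518 mod 256 = 6 → bf 06.
Recomputed tag = bf06; claimed = bf06 → match.

valid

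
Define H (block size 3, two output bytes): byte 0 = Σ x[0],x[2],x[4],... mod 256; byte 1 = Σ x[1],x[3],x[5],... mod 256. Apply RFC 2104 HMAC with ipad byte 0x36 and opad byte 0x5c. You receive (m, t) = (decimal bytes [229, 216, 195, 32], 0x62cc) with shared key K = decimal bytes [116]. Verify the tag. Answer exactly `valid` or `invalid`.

Key decimal bytes [116] = 74 is 1 byte ≤ B = 3; zero-pad to 3 bytes: K' = 74 00 00.
K' ⊕ ipad = 42 36 36; K' ⊕ opad = 28 5c 5c.
Inner hash: even-index sum = 368 mod 256 = 112; odd-index sum = 478 mod 256 = 222 → 70 de.
Outer hash (recomputed tag): even-index sum = 354 mod 256 = 98; odd-index sum = 204 mod 256 = 204 → 62 cc.
Recomputed tag = 62cc; claimed = 62cc → match.

valid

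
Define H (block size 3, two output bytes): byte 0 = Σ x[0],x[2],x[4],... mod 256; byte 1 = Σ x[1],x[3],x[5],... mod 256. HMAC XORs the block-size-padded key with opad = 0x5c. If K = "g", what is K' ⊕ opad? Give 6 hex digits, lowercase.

3b5c5c

Key "g" = 67 is 1 byte ≤ B = 3; zero-pad to 3 bytes: K' = 67 00 00.
XOR each byte with 0x5c: 67⊕5c=3b, 00⊕5c=5c, 00⊕5c=5c.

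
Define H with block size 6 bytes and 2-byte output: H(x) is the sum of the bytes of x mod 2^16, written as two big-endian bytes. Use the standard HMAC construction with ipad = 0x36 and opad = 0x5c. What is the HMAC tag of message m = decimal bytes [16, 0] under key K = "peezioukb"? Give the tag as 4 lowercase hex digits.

0278

Key "peezioukb" = 70 65 65 7a 69 6f 75 6b 62 is 9 bytes > B = 6, so hash it first: H(key) = 03 ce, then zero-pad to 6 bytes: K' = 03 ce 00 00 00 00.
K' ⊕ ipad = 35 f8 36 36 36 36.  K' ⊕ opad = 5f 92 5c 5c 5c 5c.
Inner input = (K'⊕ipad) ∥ m = 35 f8 36 36 36 36 ∥ 10 00.
Inner hash: sum = 53+248+54+54+54+54+16+0 = 533 → 02 15.
Outer input = (K'⊕opad) ∥ inner = 5f 92 5c 5c 5c 5c ∥ 02 15.
Outer hash (tag): sum = 95+146+92+92+92+92+2+21 = 632 → 02 78.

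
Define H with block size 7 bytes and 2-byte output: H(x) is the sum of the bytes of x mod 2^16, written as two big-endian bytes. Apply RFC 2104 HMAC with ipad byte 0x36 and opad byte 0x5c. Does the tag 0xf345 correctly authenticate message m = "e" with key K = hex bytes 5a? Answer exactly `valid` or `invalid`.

Key hex bytes 5a is 1 byte ≤ B = 7; zero-pad to 7 bytes: K' = 5a 00 00 00 00 00 00.
K' ⊕ ipad = 6c 36 36 36 36 36 36; K' ⊕ opad = 06 5c 5c 5c 5c 5c 5c.
Inner hash: sum = 108+54+54+54+54+54+54+101 = 533 → 02 15.
Outer hash (recomputed tag): sum = 6+92+92+92+92+92+92+2+21 = 581 → 02 45.
Recomputed tag = 0245; claimed = f345 → mismatch.

invalid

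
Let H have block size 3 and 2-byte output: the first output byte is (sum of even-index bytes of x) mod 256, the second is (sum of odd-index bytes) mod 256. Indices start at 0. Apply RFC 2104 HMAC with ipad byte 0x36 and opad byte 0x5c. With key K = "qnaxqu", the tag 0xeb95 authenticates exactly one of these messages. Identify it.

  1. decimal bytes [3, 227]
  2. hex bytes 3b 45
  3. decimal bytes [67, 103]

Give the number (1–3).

Key "qnaxqu" = 71 6e 61 78 71 75 is 6 bytes > B = 3, so hash it first: H(key) = 43 5b, then zero-pad to 3 bytes: K' = 43 5b 00.
K' ⊕ ipad = 75 6d 36; K' ⊕ opad = 1f 07 5c.
m1: inner = H(75 6d 36 03 e3) = 8e 70; tag = H(1f 07 5c 8e 70) = eb95 ← matches
m2: inner = H(75 6d 36 3b 45) = f0 a8; tag = H(1f 07 5c f0 a8) = 23f7
m3: inner = H(75 6d 36 43 67) = 12 b0; tag = H(1f 07 5c 12 b0) = 2b19

1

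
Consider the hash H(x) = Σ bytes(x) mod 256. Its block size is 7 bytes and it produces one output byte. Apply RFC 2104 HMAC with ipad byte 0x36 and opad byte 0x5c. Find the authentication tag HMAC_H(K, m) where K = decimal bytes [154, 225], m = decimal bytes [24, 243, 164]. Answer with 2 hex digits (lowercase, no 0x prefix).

Key decimal bytes [154, 225] = 9a e1 is 2 bytes ≤ B = 7; zero-pad to 7 bytes: K' = 9a e1 00 00 00 00 00.
K' ⊕ ipad = ac d7 36 36 36 36 36.  K' ⊕ opad = c6 bd 5c 5c 5c 5c 5c.
Inner input = (K'⊕ipad) ∥ m = ac d7 36 36 36 36 36 ∥ 18 f3 a4.
Inner hash: sum = 172+215+54+54+54+54+54+24+243+164 = 1088; mod 256 = 64 → 40.
Outer input = (K'⊕opad) ∥ inner = c6 bd 5c 5c 5c 5c 5c ∥ 40.
Outer hash (tag): sum = 198+189+92+92+92+92+92+64 = 911; mod 256 = 143 → 8f.

8f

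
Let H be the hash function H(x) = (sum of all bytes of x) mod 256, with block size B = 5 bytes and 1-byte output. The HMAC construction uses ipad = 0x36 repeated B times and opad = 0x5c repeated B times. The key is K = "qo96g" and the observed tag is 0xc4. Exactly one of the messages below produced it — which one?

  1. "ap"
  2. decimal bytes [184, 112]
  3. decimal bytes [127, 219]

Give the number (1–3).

3

Key "qo96g" = 71 6f 39 36 67 is exactly B = 5 bytes: K' = 71 6f 39 36 67.
K' ⊕ ipad = 47 59 0f 00 51; K' ⊕ opad = 2d 33 65 6a 3b.
m1: inner = H(47 59 0f 00 51 61 70) = d1; tag = H(2d 33 65 6a 3b d1) = 3b
m2: inner = H(47 59 0f 00 51 b8 70) = 28; tag = H(2d 33 65 6a 3b 28) = 92
m3: inner = H(47 59 0f 00 51 7f db) = 5a; tag = H(2d 33 65 6a 3b 5a) = c4 ← matches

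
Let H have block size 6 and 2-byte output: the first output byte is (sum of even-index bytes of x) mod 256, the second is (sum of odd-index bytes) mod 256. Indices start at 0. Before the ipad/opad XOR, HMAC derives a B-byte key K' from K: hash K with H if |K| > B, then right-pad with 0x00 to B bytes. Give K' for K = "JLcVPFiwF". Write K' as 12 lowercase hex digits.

ac5f00000000

|K| = 9 > B = 6, so first hash the key.
H(K): even-index sum = 428 mod 256 = 172; odd-index sum = 351 mod 256 = 95 → ac 5f.
Zero-pad H(K) = ac 5f to 6 bytes: K' = ac 5f 00 00 00 00.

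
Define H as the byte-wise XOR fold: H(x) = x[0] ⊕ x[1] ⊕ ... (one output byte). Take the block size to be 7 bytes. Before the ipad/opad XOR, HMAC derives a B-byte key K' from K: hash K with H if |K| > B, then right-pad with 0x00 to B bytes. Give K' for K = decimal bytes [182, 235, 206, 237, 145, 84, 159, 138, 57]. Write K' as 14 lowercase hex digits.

97000000000000

|K| = 9 > B = 7, so first hash the key.
H(K): XOR b6⊕eb⊕ce⊕ed⊕91⊕54⊕9f⊕8a⊕39 = 97.
Zero-pad H(K) = 97 to 7 bytes: K' = 97 00 00 00 00 00 00.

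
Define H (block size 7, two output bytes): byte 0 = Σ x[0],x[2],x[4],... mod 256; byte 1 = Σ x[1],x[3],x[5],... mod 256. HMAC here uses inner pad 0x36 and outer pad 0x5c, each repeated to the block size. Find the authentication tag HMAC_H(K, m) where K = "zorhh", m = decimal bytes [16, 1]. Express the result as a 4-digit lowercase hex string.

e1e8

Key "zorhh" = 7a 6f 72 68 68 is 5 bytes ≤ B = 7; zero-pad to 7 bytes: K' = 7a 6f 72 68 68 00 00.
K' ⊕ ipad = 4c 59 44 5e 5e 36 36.  K' ⊕ opad = 26 33 2e 34 34 5c 5c.
Inner input = (K'⊕ipad) ∥ m = 4c 59 44 5e 5e 36 36 ∥ 10 01.
Inner hash: even-index sum = 293 mod 256 = 37; odd-index sum = 253 mod 256 = 253 → 25 fd.
Outer input = (K'⊕opad) ∥ inner = 26 33 2e 34 34 5c 5c ∥ 25 fd.
Outer hash (tag): even-index sum = 481 mod 256 = 225; odd-index sum = 232 mod 256 = 232 → e1 e8.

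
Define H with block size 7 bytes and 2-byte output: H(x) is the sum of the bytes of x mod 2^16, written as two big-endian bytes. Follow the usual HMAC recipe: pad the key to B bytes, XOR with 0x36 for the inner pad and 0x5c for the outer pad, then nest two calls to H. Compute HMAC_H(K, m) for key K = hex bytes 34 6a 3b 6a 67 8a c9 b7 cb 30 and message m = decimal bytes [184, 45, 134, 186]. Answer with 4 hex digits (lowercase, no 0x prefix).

Key hex bytes 34 6a 3b 6a 67 8a c9 b7 cb 30 is 10 bytes > B = 7, so hash it first: H(key) = 04 af, then zero-pad to 7 bytes: K' = 04 af 00 00 00 00 00.
K' ⊕ ipad = 32 99 36 36 36 36 36.  K' ⊕ opad = 58 f3 5c 5c 5c 5c 5c.
Inner input = (K'⊕ipad) ∥ m = 32 99 36 36 36 36 36 ∥ b8 2d 86 ba.
Inner hash: sum = 50+153+54+54+54+54+54+184+45+134+186 = 1022 → 03 fe.
Outer input = (K'⊕opad) ∥ inner = 58 f3 5c 5c 5c 5c 5c ∥ 03 fe.
Outer hash (tag): sum = 88+243+92+92+92+92+92+3+254 = 1048 → 04 18.

0418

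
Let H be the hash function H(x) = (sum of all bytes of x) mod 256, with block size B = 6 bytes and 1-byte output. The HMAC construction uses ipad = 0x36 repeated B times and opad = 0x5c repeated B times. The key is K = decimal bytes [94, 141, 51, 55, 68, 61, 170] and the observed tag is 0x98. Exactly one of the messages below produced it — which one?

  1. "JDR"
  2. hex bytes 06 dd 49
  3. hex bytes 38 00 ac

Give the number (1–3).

Key decimal bytes [94, 141, 51, 55, 68, 61, 170] = 5e 8d 33 37 44 3d aa is 7 bytes > B = 6, so hash it first: H(key) = 80, then zero-pad to 6 bytes: K' = 80 00 00 00 00 00.
K' ⊕ ipad = b6 36 36 36 36 36; K' ⊕ opad = dc 5c 5c 5c 5c 5c.
m1: inner = H(b6 36 36 36 36 36 4a 44 52) = a4; tag = H(dc 5c 5c 5c 5c 5c a4) = 4c
m2: inner = H(b6 36 36 36 36 36 06 dd 49) = f0; tag = H(dc 5c 5c 5c 5c 5c f0) = 98 ← matches
m3: inner = H(b6 36 36 36 36 36 38 00 ac) = a8; tag = H(dc 5c 5c 5c 5c 5c a8) = 50

2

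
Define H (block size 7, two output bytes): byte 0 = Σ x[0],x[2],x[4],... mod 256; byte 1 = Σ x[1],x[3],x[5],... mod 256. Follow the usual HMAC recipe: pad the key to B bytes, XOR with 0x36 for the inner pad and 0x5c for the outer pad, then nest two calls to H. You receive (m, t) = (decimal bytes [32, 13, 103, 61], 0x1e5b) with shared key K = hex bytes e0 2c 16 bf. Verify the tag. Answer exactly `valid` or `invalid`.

Key hex bytes e0 2c 16 bf is 4 bytes ≤ B = 7; zero-pad to 7 bytes: K' = e0 2c 16 bf 00 00 00.
K' ⊕ ipad = d6 1a 20 89 36 36 36; K' ⊕ opad = bc 70 4a e3 5c 5c 5c.
Inner hash: even-index sum = 428 mod 256 = 172; odd-index sum = 352 mod 256 = 96 → ac 60.
Outer hash (recomputed tag): even-index sum = 542 mod 256 = 30; odd-index sum = 603 mod 256 = 91 → 1e 5b.
Recomputed tag = 1e5b; claimed = 1e5b → match.

valid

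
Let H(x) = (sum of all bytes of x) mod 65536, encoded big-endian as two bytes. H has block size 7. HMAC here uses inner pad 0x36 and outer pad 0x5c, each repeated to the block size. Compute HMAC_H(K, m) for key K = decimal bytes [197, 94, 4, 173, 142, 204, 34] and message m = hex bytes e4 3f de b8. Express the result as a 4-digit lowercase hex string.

Key decimal bytes [197, 94, 4, 173, 142, 204, 34] = c5 5e 04 ad 8e cc 22 is exactly B = 7 bytes: K' = c5 5e 04 ad 8e cc 22.
K' ⊕ ipad = f3 68 32 9b b8 fa 14.  K' ⊕ opad = 99 02 58 f1 d2 90 7e.
Inner input = (K'⊕ipad) ∥ m = f3 68 32 9b b8 fa 14 ∥ e4 3f de b8.
Inner hash: sum = 243+104+50+155+184+250+20+228+63+222+184 = 1703 → 06 a7.
Outer input = (K'⊕opad) ∥ inner = 99 02 58 f1 d2 90 7e ∥ 06 a7.
Outer hash (tag): sum = 153+2+88+241+210+144+126+6+167 = 1137 → 04 71.

0471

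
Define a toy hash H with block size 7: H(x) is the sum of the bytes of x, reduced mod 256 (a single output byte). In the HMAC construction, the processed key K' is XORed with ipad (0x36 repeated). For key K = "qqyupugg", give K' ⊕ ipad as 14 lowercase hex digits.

Key "qqyupugg" = 71 71 79 75 70 75 67 67 is 8 bytes > B = 7, so hash it first: H(key) = 83, then zero-pad to 7 bytes: K' = 83 00 00 00 00 00 00.
XOR each byte with 0x36: 83⊕36=b5, 00⊕36=36, 00⊕36=36, 00⊕36=36, 00⊕36=36, 00⊕36=36, 00⊕36=36.

b5363636363636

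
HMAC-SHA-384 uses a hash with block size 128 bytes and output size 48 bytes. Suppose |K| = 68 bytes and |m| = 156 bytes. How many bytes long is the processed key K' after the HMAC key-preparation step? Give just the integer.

Key is 68 ≤ 128 bytes, zero-padded: |K'| = 128.

128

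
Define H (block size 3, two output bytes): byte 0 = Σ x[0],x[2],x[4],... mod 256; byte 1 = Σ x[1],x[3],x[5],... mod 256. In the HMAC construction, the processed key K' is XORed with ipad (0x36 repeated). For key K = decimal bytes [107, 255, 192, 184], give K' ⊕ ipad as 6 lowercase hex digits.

Key decimal bytes [107, 255, 192, 184] = 6b ff c0 b8 is 4 bytes > B = 3, so hash it first: H(key) = 2b b7, then zero-pad to 3 bytes: K' = 2b b7 00.
XOR each byte with 0x36: 2b⊕36=1d, b7⊕36=81, 00⊕36=36.

1d8136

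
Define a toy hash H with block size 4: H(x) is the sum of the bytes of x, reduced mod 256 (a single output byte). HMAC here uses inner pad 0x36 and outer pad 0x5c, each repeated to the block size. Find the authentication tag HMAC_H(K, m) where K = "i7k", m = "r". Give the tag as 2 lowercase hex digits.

98

Key "i7k" = 69 37 6b is 3 bytes ≤ B = 4; zero-pad to 4 bytes: K' = 69 37 6b 00.
K' ⊕ ipad = 5f 01 5d 36.  K' ⊕ opad = 35 6b 37 5c.
Inner input = (K'⊕ipad) ∥ m = 5f 01 5d 36 ∥ 72.
Inner hash: sum = 95+1+93+54+114 = 357; mod 256 = 101 → 65.
Outer input = (K'⊕opad) ∥ inner = 35 6b 37 5c ∥ 65.
Outer hash (tag): sum = 53+107+55+92+101 = 408; mod 256 = 152 → 98.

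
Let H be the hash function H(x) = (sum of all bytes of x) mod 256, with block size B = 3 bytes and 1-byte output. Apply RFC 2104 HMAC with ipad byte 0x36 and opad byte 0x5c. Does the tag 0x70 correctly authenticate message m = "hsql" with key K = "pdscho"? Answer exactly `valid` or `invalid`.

valid

Key "pdscho" = 70 64 73 63 68 6f is 6 bytes > B = 3, so hash it first: H(key) = 81, then zero-pad to 3 bytes: K' = 81 00 00.
K' ⊕ ipad = b7 36 36; K' ⊕ opad = dd 5c 5c.
Inner hash: sum = 183+54+54+104+115+113+108 = 731; mod 256 = 219 → db.
Outer hash (recomputed tag): sum = 221+92+92+219 = 624; mod 256 = 112 → 70.
Recomputed tag = 70; claimed = 70 → match.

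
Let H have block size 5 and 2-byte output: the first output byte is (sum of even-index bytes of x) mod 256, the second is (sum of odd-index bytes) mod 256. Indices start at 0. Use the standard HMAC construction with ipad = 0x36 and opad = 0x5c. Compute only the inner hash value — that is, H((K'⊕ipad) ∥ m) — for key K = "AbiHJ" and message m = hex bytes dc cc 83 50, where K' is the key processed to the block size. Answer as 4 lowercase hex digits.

Key "AbiHJ" = 41 62 69 48 4a is exactly B = 5 bytes: K' = 41 62 69 48 4a.
K' ⊕ ipad = 77 54 5f 7e 7c.
Inner input = 77 54 5f 7e 7c ∥ dc cc 83 50.
Inner hash: even-index sum = 622 mod 256 = 110; odd-index sum = 561 mod 256 = 49 → 6e 31.

6e31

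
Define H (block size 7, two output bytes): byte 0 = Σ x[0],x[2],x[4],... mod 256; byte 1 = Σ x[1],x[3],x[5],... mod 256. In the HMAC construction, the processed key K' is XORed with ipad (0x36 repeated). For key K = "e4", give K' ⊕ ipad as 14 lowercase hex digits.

53023636363636

Key "e4" = 65 34 is 2 bytes ≤ B = 7; zero-pad to 7 bytes: K' = 65 34 00 00 00 00 00.
XOR each byte with 0x36: 65⊕36=53, 34⊕36=02, 00⊕36=36, 00⊕36=36, 00⊕36=36, 00⊕36=36, 00⊕36=36.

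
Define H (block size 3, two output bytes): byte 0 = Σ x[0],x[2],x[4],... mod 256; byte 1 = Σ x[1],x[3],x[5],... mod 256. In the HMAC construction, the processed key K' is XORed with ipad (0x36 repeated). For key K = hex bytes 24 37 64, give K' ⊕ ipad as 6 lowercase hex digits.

Key hex bytes 24 37 64 is exactly B = 3 bytes: K' = 24 37 64.
XOR each byte with 0x36: 24⊕36=12, 37⊕36=01, 64⊕36=52.

120152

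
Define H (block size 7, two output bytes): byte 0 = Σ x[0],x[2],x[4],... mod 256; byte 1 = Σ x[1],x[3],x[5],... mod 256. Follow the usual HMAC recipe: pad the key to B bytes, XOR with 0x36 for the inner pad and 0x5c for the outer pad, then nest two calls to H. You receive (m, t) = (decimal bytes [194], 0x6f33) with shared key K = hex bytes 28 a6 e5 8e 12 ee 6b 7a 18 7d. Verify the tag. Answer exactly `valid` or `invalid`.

Key hex bytes 28 a6 e5 8e 12 ee 6b 7a 18 7d is 10 bytes > B = 7, so hash it first: H(key) = a2 19, then zero-pad to 7 bytes: K' = a2 19 00 00 00 00 00.
K' ⊕ ipad = 94 2f 36 36 36 36 36; K' ⊕ opad = fe 45 5c 5c 5c 5c 5c.
Inner hash: even-index sum = 310 mod 256 = 54; odd-index sum = 349 mod 256 = 93 → 36 5d.
Outer hash (recomputed tag): even-index sum = 623 mod 256 = 111; odd-index sum = 307 mod 256 = 51 → 6f 33.
Recomputed tag = 6f33; claimed = 6f33 → match.

valid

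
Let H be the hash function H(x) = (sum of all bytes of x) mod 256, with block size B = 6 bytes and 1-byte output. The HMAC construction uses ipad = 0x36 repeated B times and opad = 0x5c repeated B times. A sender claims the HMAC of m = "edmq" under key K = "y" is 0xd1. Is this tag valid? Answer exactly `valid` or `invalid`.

Key "y" = 79 is 1 byte ≤ B = 6; zero-pad to 6 bytes: K' = 79 00 00 00 00 00.
K' ⊕ ipad = 4f 36 36 36 36 36; K' ⊕ opad = 25 5c 5c 5c 5c 5c.
Inner hash: sum = 79+54+54+54+54+54+101+100+109+113 = 772; mod 256 = 4 → 04.
Outer hash (recomputed tag): sum = 37+92+92+92+92+92+4 = 501; mod 256 = 245 → f5.
Recomputed tag = f5; claimed = d1 → mismatch.

invalid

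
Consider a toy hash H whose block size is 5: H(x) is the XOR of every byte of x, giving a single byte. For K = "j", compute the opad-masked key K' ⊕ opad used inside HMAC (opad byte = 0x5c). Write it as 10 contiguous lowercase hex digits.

365c5c5c5c

Key "j" = 6a is 1 byte ≤ B = 5; zero-pad to 5 bytes: K' = 6a 00 00 00 00.
XOR each byte with 0x5c: 6a⊕5c=36, 00⊕5c=5c, 00⊕5c=5c, 00⊕5c=5c, 00⊕5c=5c.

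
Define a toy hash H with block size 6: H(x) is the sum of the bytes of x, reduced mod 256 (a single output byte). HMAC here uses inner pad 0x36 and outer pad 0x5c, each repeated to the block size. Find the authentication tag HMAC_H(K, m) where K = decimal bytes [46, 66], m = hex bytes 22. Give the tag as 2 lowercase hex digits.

86

Key decimal bytes [46, 66] = 2e 42 is 2 bytes ≤ B = 6; zero-pad to 6 bytes: K' = 2e 42 00 00 00 00.
K' ⊕ ipad = 18 74 36 36 36 36.  K' ⊕ opad = 72 1e 5c 5c 5c 5c.
Inner input = (K'⊕ipad) ∥ m = 18 74 36 36 36 36 ∥ 22.
Inner hash: sum = 24+116+54+54+54+54+34 = 390; mod 256 = 134 → 86.
Outer input = (K'⊕opad) ∥ inner = 72 1e 5c 5c 5c 5c ∥ 86.
Outer hash (tag): sum = 114+30+92+92+92+92+134 = 646; mod 256 = 134 → 86.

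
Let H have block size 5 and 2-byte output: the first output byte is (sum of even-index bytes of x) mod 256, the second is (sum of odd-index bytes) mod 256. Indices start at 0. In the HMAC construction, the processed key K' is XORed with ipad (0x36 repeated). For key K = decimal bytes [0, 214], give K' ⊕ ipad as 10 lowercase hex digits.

36e0363636

Key decimal bytes [0, 214] = 00 d6 is 2 bytes ≤ B = 5; zero-pad to 5 bytes: K' = 00 d6 00 00 00.
XOR each byte with 0x36: 00⊕36=36, d6⊕36=e0, 00⊕36=36, 00⊕36=36, 00⊕36=36.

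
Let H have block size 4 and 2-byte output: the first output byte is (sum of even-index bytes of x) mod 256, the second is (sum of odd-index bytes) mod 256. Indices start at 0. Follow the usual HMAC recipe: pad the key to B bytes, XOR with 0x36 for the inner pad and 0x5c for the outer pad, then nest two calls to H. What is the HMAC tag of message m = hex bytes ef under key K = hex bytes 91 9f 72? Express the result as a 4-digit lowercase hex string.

d5fe

Key hex bytes 91 9f 72 is 3 bytes ≤ B = 4; zero-pad to 4 bytes: K' = 91 9f 72 00.
K' ⊕ ipad = a7 a9 44 36.  K' ⊕ opad = cd c3 2e 5c.
Inner input = (K'⊕ipad) ∥ m = a7 a9 44 36 ∥ ef.
Inner hash: even-index sum = 474 mod 256 = 218; odd-index sum = 223 mod 256 = 223 → da df.
Outer input = (K'⊕opad) ∥ inner = cd c3 2e 5c ∥ da df.
Outer hash (tag): even-index sum = 469 mod 256 = 213; odd-index sum = 510 mod 256 = 254 → d5 fe.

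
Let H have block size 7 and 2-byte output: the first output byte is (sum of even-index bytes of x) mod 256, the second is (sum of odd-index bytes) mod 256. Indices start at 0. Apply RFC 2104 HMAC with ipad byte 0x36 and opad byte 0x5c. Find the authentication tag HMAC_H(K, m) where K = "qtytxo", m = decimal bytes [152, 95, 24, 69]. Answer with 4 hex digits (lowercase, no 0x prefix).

5f41

Key "qtytxo" = 71 74 79 74 78 6f is 6 bytes ≤ B = 7; zero-pad to 7 bytes: K' = 71 74 79 74 78 6f 00.
K' ⊕ ipad = 47 42 4f 42 4e 59 36.  K' ⊕ opad = 2d 28 25 28 24 33 5c.
Inner input = (K'⊕ipad) ∥ m = 47 42 4f 42 4e 59 36 ∥ 98 5f 18 45.
Inner hash: even-index sum = 446 mod 256 = 190; odd-index sum = 397 mod 256 = 141 → be 8d.
Outer input = (K'⊕opad) ∥ inner = 2d 28 25 28 24 33 5c ∥ be 8d.
Outer hash (tag): even-index sum = 351 mod 256 = 95; odd-index sum = 321 mod 256 = 65 → 5f 41.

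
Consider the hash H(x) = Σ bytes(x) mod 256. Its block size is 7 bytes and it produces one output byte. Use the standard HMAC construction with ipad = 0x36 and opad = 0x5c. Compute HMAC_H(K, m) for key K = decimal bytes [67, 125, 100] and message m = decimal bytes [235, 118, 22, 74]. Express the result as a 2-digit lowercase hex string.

Key decimal bytes [67, 125, 100] = 43 7d 64 is 3 bytes ≤ B = 7; zero-pad to 7 bytes: K' = 43 7d 64 00 00 00 00.
K' ⊕ ipad = 75 4b 52 36 36 36 36.  K' ⊕ opad = 1f 21 38 5c 5c 5c 5c.
Inner input = (K'⊕ipad) ∥ m = 75 4b 52 36 36 36 36 ∥ eb 76 16 4a.
Inner hash: sum = 117+75+82+54+54+54+54+235+118+22+74 = 939; mod 256 = 171 → ab.
Outer input = (K'⊕opad) ∥ inner = 1f 21 38 5c 5c 5c 5c ∥ ab.
Outer hash (tag): sum = 31+33+56+92+92+92+92+171 = 659; mod 256 = 147 → 93.

93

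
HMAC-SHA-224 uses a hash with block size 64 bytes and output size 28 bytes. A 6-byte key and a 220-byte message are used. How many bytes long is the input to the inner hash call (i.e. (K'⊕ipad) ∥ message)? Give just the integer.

284

Key is 6 ≤ 64 bytes, zero-padded: |K'| = 64.
Inner input = (K'⊕ipad) ∥ m → 64 + 220 = 284 bytes.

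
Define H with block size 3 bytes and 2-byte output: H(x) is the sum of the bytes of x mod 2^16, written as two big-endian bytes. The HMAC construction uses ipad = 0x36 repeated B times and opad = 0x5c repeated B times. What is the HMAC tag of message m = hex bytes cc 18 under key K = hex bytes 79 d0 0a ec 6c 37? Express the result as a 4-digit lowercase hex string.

Key hex bytes 79 d0 0a ec 6c 37 is 6 bytes > B = 3, so hash it first: H(key) = 02 e2, then zero-pad to 3 bytes: K' = 02 e2 00.
K' ⊕ ipad = 34 d4 36.  K' ⊕ opad = 5e be 5c.
Inner input = (K'⊕ipad) ∥ m = 34 d4 36 ∥ cc 18.
Inner hash: sum = 52+212+54+204+24 = 546 → 02 22.
Outer input = (K'⊕opad) ∥ inner = 5e be 5c ∥ 02 22.
Outer hash (tag): sum = 94+190+92+2+34 = 412 → 01 9c.

019c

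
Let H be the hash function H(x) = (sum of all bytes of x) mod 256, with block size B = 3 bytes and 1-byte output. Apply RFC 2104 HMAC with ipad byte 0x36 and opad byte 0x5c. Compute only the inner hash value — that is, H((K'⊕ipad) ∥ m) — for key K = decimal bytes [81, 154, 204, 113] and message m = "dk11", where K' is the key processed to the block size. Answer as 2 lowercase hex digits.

Key decimal bytes [81, 154, 204, 113] = 51 9a cc 71 is 4 bytes > B = 3, so hash it first: H(key) = 28, then zero-pad to 3 bytes: K' = 28 00 00.
K' ⊕ ipad = 1e 36 36.
Inner input = 1e 36 36 ∥ 64 6b 31 31.
Inner hash: sum = 30+54+54+100+107+49+49 = 443; mod 256 = 187 → bb.

bb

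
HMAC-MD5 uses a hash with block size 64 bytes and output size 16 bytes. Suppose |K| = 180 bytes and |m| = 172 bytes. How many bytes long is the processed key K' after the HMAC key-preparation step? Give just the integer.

64

Key is 180 > 64 bytes, so it is hashed to 16 bytes then zero-padded to 64: |K'| = 64.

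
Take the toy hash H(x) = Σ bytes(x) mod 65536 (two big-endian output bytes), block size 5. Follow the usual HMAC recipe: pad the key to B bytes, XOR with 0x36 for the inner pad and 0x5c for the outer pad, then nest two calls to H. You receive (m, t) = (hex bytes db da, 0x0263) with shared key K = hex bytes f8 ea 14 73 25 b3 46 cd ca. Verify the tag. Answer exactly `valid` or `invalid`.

valid

Key hex bytes f8 ea 14 73 25 b3 46 cd ca is 9 bytes > B = 5, so hash it first: H(key) = 05 1e, then zero-pad to 5 bytes: K' = 05 1e 00 00 00.
K' ⊕ ipad = 33 28 36 36 36; K' ⊕ opad = 59 42 5c 5c 5c.
Inner hash: sum = 51+40+54+54+54+219+218 = 690 → 02 b2.
Outer hash (recomputed tag): sum = 89+66+92+92+92+2+178 = 611 → 02 63.
Recomputed tag = 0263; claimed = 0263 → match.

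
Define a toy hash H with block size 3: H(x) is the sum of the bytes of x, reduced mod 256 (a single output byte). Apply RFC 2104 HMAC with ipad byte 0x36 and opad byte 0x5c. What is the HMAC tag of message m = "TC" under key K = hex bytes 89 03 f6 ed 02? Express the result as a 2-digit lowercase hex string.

Key hex bytes 89 03 f6 ed 02 is 5 bytes > B = 3, so hash it first: H(key) = 71, then zero-pad to 3 bytes: K' = 71 00 00.
K' ⊕ ipad = 47 36 36.  K' ⊕ opad = 2d 5c 5c.
Inner input = (K'⊕ipad) ∥ m = 47 36 36 ∥ 54 43.
Inner hash: sum = 71+54+54+84+67 = 330; mod 256 = 74 → 4a.
Outer input = (K'⊕opad) ∥ inner = 2d 5c 5c ∥ 4a.
Outer hash (tag): sum = 45+92+92+74 = 303; mod 256 = 47 → 2f.

2f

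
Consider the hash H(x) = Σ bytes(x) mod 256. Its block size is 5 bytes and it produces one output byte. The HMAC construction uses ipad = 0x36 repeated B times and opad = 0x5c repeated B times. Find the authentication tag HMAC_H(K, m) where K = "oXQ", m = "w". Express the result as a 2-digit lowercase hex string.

0d

Key "oXQ" = 6f 58 51 is 3 bytes ≤ B = 5; zero-pad to 5 bytes: K' = 6f 58 51 00 00.
K' ⊕ ipad = 59 6e 67 36 36.  K' ⊕ opad = 33 04 0d 5c 5c.
Inner input = (K'⊕ipad) ∥ m = 59 6e 67 36 36 ∥ 77.
Inner hash: sum = 89+110+103+54+54+119 = 529; mod 256 = 17 → 11.
Outer input = (K'⊕opad) ∥ inner = 33 04 0d 5c 5c ∥ 11.
Outer hash (tag): sum = 51+4+13+92+92+17 = 269; mod 256 = 13 → 0d.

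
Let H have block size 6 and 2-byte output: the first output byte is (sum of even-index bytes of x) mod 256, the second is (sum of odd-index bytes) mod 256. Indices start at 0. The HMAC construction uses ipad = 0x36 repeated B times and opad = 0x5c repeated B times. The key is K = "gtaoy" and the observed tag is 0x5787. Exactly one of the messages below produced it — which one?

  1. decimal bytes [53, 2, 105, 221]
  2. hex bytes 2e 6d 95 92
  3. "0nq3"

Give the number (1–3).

2

Key "gtaoy" = 67 74 61 6f 79 is 5 bytes ≤ B = 6; zero-pad to 6 bytes: K' = 67 74 61 6f 79 00.
K' ⊕ ipad = 51 42 57 59 4f 36; K' ⊕ opad = 3b 28 3d 33 25 5c.
m1: inner = H(51 42 57 59 4f 36 35 02 69 dd) = 95 b0; tag = H(3b 28 3d 33 25 5c 95 b0) = 3267
m2: inner = H(51 42 57 59 4f 36 2e 6d 95 92) = ba d0; tag = H(3b 28 3d 33 25 5c ba d0) = 5787 ← matches
m3: inner = H(51 42 57 59 4f 36 30 6e 71 33) = 98 72; tag = H(3b 28 3d 33 25 5c 98 72) = 3529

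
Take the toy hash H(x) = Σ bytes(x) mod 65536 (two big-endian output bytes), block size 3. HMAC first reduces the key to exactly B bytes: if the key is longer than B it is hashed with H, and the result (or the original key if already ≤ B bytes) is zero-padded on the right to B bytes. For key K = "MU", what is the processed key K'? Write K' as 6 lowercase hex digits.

Key "MU" = 4d 55 is 2 bytes ≤ B = 3; zero-pad to 3 bytes: K' = 4d 55 00.

4d5500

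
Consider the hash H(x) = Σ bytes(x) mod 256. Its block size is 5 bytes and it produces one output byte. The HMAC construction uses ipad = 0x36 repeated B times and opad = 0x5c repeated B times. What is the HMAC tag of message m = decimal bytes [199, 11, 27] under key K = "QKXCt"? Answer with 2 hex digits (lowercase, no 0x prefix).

65

Key "QKXCt" = 51 4b 58 43 74 is exactly B = 5 bytes: K' = 51 4b 58 43 74.
K' ⊕ ipad = 67 7d 6e 75 42.  K' ⊕ opad = 0d 17 04 1f 28.
Inner input = (K'⊕ipad) ∥ m = 67 7d 6e 75 42 ∥ c7 0b 1b.
Inner hash: sum = 103+125+110+117+66+199+11+27 = 758; mod 256 = 246 → f6.
Outer input = (K'⊕opad) ∥ inner = 0d 17 04 1f 28 ∥ f6.
Outer hash (tag): sum = 13+23+4+31+40+246 = 357; mod 256 = 101 → 65.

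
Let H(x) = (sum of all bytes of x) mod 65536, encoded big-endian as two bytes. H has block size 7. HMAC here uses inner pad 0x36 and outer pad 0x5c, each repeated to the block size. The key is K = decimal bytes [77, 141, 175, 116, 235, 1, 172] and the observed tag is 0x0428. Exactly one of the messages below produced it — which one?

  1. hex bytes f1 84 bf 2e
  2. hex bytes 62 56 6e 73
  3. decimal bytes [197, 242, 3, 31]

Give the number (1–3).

1

Key decimal bytes [77, 141, 175, 116, 235, 1, 172] = 4d 8d af 74 eb 01 ac is exactly B = 7 bytes: K' = 4d 8d af 74 eb 01 ac.
K' ⊕ ipad = 7b bb 99 42 dd 37 9a; K' ⊕ opad = 11 d1 f3 28 b7 5d f0.
m1: inner = H(7b bb 99 42 dd 37 9a f1 84 bf 2e) = 06 21; tag = H(11 d1 f3 28 b7 5d f0 06 21) = 0428 ← matches
m2: inner = H(7b bb 99 42 dd 37 9a 62 56 6e 73) = 05 58; tag = H(11 d1 f3 28 b7 5d f0 05 58) = 045e
m3: inner = H(7b bb 99 42 dd 37 9a c5 f2 03 1f) = 05 98; tag = H(11 d1 f3 28 b7 5d f0 05 98) = 049e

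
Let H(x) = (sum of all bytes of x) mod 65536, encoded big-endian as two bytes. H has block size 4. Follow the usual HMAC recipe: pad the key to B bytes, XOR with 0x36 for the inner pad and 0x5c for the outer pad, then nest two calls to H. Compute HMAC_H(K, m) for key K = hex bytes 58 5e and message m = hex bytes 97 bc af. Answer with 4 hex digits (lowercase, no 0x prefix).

0105

Key hex bytes 58 5e is 2 bytes ≤ B = 4; zero-pad to 4 bytes: K' = 58 5e 00 00.
K' ⊕ ipad = 6e 68 36 36.  K' ⊕ opad = 04 02 5c 5c.
Inner input = (K'⊕ipad) ∥ m = 6e 68 36 36 ∥ 97 bc af.
Inner hash: sum = 110+104+54+54+151+188+175 = 836 → 03 44.
Outer input = (K'⊕opad) ∥ inner = 04 02 5c 5c ∥ 03 44.
Outer hash (tag): sum = 4+2+92+92+3+68 = 261 → 01 05.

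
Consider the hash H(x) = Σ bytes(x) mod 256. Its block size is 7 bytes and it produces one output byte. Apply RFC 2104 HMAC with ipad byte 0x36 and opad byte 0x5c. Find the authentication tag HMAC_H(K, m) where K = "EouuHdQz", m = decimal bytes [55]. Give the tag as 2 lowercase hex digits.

Key "EouuHdQz" = 45 6f 75 75 48 64 51 7a is 8 bytes > B = 7, so hash it first: H(key) = 15, then zero-pad to 7 bytes: K' = 15 00 00 00 00 00 00.
K' ⊕ ipad = 23 36 36 36 36 36 36.  K' ⊕ opad = 49 5c 5c 5c 5c 5c 5c.
Inner input = (K'⊕ipad) ∥ m = 23 36 36 36 36 36 36 ∥ 37.
Inner hash: sum = 35+54+54+54+54+54+54+55 = 414; mod 256 = 158 → 9e.
Outer input = (K'⊕opad) ∥ inner = 49 5c 5c 5c 5c 5c 5c ∥ 9e.
Outer hash (tag): sum = 73+92+92+92+92+92+92+158 = 783; mod 256 = 15 → 0f.

0f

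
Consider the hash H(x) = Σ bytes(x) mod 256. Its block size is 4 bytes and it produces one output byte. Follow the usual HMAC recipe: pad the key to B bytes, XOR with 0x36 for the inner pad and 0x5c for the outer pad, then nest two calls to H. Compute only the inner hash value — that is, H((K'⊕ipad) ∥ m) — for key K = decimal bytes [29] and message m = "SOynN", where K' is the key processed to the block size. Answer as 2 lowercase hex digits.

Key decimal bytes [29] = 1d is 1 byte ≤ B = 4; zero-pad to 4 bytes: K' = 1d 00 00 00.
K' ⊕ ipad = 2b 36 36 36.
Inner input = 2b 36 36 36 ∥ 53 4f 79 6e 4e.
Inner hash: sum = 43+54+54+54+83+79+121+110+78 = 676; mod 256 = 164 → a4.

a4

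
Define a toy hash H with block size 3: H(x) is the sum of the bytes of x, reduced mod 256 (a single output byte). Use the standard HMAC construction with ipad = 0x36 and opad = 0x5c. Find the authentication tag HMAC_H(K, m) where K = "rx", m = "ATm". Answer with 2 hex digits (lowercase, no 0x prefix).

78

Key "rx" = 72 78 is 2 bytes ≤ B = 3; zero-pad to 3 bytes: K' = 72 78 00.
K' ⊕ ipad = 44 4e 36.  K' ⊕ opad = 2e 24 5c.
Inner input = (K'⊕ipad) ∥ m = 44 4e 36 ∥ 41 54 6d.
Inner hash: sum = 68+78+54+65+84+109 = 458; mod 256 = 202 → ca.
Outer input = (K'⊕opad) ∥ inner = 2e 24 5c ∥ ca.
Outer hash (tag): sum = 46+36+92+202 = 376; mod 256 = 120 → 78.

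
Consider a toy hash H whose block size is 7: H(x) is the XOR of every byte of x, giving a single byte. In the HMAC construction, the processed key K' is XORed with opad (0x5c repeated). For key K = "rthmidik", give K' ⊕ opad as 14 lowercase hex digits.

Key "rthmidik" = 72 74 68 6d 69 64 69 6b is 8 bytes > B = 7, so hash it first: H(key) = 0c, then zero-pad to 7 bytes: K' = 0c 00 00 00 00 00 00.
XOR each byte with 0x5c: 0c⊕5c=50, 00⊕5c=5c, 00⊕5c=5c, 00⊕5c=5c, 00⊕5c=5c, 00⊕5c=5c, 00⊕5c=5c.

505c5c5c5c5c5c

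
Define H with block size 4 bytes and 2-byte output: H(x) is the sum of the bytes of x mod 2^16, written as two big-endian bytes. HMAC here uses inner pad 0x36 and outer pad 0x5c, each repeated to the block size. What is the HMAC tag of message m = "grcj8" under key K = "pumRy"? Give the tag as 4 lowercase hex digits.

0202

Key "pumRy" = 70 75 6d 52 79 is 5 bytes > B = 4, so hash it first: H(key) = 02 1d, then zero-pad to 4 bytes: K' = 02 1d 00 00.
K' ⊕ ipad = 34 2b 36 36.  K' ⊕ opad = 5e 41 5c 5c.
Inner input = (K'⊕ipad) ∥ m = 34 2b 36 36 ∥ 67 72 63 6a 38.
Inner hash: sum = 52+43+54+54+103+114+99+106+56 = 681 → 02 a9.
Outer input = (K'⊕opad) ∥ inner = 5e 41 5c 5c ∥ 02 a9.
Outer hash (tag): sum = 94+65+92+92+2+169 = 514 → 02 02.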